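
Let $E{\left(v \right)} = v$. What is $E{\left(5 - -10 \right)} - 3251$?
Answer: $-3236$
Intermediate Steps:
$E{\left(5 - -10 \right)} - 3251 = \left(5 - -10\right) - 3251 = \left(5 + 10\right) - 3251 = 15 - 3251 = -3236$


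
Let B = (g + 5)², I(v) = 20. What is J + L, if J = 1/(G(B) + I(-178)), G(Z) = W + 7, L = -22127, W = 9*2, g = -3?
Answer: -995714/45 ≈ -22127.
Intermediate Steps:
B = 4 (B = (-3 + 5)² = 2² = 4)
W = 18
G(Z) = 25 (G(Z) = 18 + 7 = 25)
J = 1/45 (J = 1/(25 + 20) = 1/45 ≈ 0.022222)
J + L = 1/45 - 22127 = -995714/45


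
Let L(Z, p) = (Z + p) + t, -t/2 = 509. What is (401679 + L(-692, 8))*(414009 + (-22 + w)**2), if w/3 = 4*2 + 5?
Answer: 165709671146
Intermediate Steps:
t = -1018 (t = -2*509 = -1018)
w = 39 (w = 3*(4*2 + 5) = 3*(8 + 5) = 3*13 = 39)
L(Z, p) = -1018 + Z + p (L(Z, p) = (Z + p) - 1018 = -1018 + Z + p)
(401679 + L(-692, 8))*(414009 + (-22 + w)**2) = (401679 + (-1018 - 692 + 8))*(414009 + (-22 + 39)**2) = (401679 - 1702)*(414009 + 17**2) = 399977*(414009 + 289) = 399977*414298 = 165709671146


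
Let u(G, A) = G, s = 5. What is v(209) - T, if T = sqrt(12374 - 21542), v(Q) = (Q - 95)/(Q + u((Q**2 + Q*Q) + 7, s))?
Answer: 57/43789 - 4*I*sqrt(573) ≈ 0.0013017 - 95.75*I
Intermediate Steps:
v(Q) = (-95 + Q)/(7 + Q + 2*Q**2) (v(Q) = (Q - 95)/(Q + ((Q**2 + Q*Q) + 7)) = (-95 + Q)/(Q + ((Q**2 + Q**2) + 7)) = (-95 + Q)/(Q + (2*Q**2 + 7)) = (-95 + Q)/(Q + (7 + 2*Q**2)) = (-95 + Q)/(7 + Q + 2*Q**2))
T = 4*I*sqrt(573) (T = sqrt(-9168) = 4*I*sqrt(573) ≈ 95.75*I)
v(209) - T = (-95 + 209)/(7 + 209 + 2*209**2) - 4*I*sqrt(573) = 114/(7 + 209 + 2*43681) - 4*I*sqrt(573) = 114/(7 + 209 + 87362) - 4*I*sqrt(573) = 114/87578 - 4*I*sqrt(573) = (1/87578)*114 - 4*I*sqrt(573) = 57/43789 - 4*I*sqrt(573)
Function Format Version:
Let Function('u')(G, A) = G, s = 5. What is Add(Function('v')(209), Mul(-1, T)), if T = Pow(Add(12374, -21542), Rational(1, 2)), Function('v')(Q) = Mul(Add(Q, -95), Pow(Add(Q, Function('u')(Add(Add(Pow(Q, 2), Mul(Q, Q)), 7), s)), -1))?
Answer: Add(Rational(57, 43789), Mul(-4, I, Pow(573, Rational(1, 2)))) ≈ Add(0.0013017, Mul(-95.750, I))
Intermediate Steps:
Function('v')(Q) = Mul(Pow(Add(7, Q, Mul(2, Pow(Q, 2))), -1), Add(-95, Q)) (Function('v')(Q) = Mul(Add(Q, -95), Pow(Add(Q, Add(Add(Pow(Q, 2), Mul(Q, Q)), 7)), -1)) = Mul(Add(-95, Q), Pow(Add(Q, Add(Add(Pow(Q, 2), Pow(Q, 2)), 7)), -1)) = Mul(Add(-95, Q), Pow(Add(Q, Add(Mul(2, Pow(Q, 2)), 7)), -1)) = Mul(Add(-95, Q), Pow(Add(Q, Add(7, Mul(2, Pow(Q, 2)))), -1)) = Mul(Add(-95, Q), Pow(Add(7, Q, Mul(2, Pow(Q, 2))), -1)) = Mul(Pow(Add(7, Q, Mul(2, Pow(Q, 2))), -1), Add(-95, Q)))
T = Mul(4, I, Pow(573, Rational(1, 2))) (T = Pow(-9168, Rational(1, 2)) = Mul(4, I, Pow(573, Rational(1, 2))) ≈ Mul(95.750, I))
Add(Function('v')(209), Mul(-1, T)) = Add(Mul(Pow(Add(7, 209, Mul(2, Pow(209, 2))), -1), Add(-95, 209)), Mul(-1, Mul(4, I, Pow(573, Rational(1, 2))))) = Add(Mul(Pow(Add(7, 209, Mul(2, 43681)), -1), 114), Mul(-4, I, Pow(573, Rational(1, 2)))) = Add(Mul(Pow(Add(7, 209, 87362), -1), 114), Mul(-4, I, Pow(573, Rational(1, 2)))) = Add(Mul(Pow(87578, -1), 114), Mul(-4, I, Pow(573, Rational(1, 2)))) = Add(Mul(Rational(1, 87578), 114), Mul(-4, I, Pow(573, Rational(1, 2)))) = Add(Rational(57, 43789), Mul(-4, I, Pow(573, Rational(1, 2))))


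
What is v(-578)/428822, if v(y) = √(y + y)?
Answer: 17*I/214411 ≈ 7.9287e-5*I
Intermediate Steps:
v(y) = √2*√y (v(y) = √(2*y) = √2*√y)
v(-578)/428822 = (√2*√(-578))/428822 = (√2*(17*I*√2))*(1/428822) = (34*I)*(1/428822) = 17*I/214411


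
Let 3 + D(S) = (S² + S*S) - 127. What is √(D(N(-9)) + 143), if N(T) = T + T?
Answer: √661 ≈ 25.710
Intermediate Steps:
N(T) = 2*T
D(S) = -130 + 2*S² (D(S) = -3 + ((S² + S*S) - 127) = -3 + ((S² + S²) - 127) = -3 + (2*S² - 127) = -3 + (-127 + 2*S²) = -130 + 2*S²)
√(D(N(-9)) + 143) = √((-130 + 2*(2*(-9))²) + 143) = √((-130 + 2*(-18)²) + 143) = √((-130 + 2*324) + 143) = √((-130 + 648) + 143) = √(518 + 143) = √661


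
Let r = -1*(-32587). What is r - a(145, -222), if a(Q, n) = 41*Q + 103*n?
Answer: 49508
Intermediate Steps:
r = 32587
r - a(145, -222) = 32587 - (41*145 + 103*(-222)) = 32587 - (5945 - 22866) = 32587 - 1*(-16921) = 32587 + 16921 = 49508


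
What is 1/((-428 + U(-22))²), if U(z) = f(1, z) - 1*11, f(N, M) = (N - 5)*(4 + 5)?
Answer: 1/225625 ≈ 4.4321e-6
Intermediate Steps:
f(N, M) = -45 + 9*N (f(N, M) = (-5 + N)*9 = -45 + 9*N)
U(z) = -47 (U(z) = (-45 + 9*1) - 1*11 = (-45 + 9) - 11 = -36 - 11 = -47)
1/((-428 + U(-22))²) = 1/((-428 - 47)²) = 1/((-475)²) = 1/225625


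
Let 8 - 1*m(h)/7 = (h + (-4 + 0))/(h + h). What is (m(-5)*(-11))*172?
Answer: -470162/5 ≈ -94032.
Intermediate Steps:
m(h) = 56 - 7*(-4 + h)/(2*h) (m(h) = 56 - 7*(h + (-4 + 0))/(h + h) = 56 - 7*(h - 4)/(2*h) = 56 - 7*(-4 + h)*1/(2*h) = 56 - 7*(-4 + h)/(2*h))
(m(-5)*(-11))*172 = ((105/2 + 14/(-5))*(-11))*172 = ((105/2 + 14*(-⅕))*(-11))*172 = ((105/2 - 14/5)*(-11))*172 = ((497/10)*(-11))*172 = -5467/10*172 = -470162/5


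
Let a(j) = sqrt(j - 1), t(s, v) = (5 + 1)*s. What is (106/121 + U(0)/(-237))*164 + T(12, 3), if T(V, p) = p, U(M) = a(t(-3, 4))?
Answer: 17747/121 - 164*I*sqrt(19)/237 ≈ 146.67 - 3.0163*I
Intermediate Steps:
t(s, v) = 6*s
a(j) = sqrt(-1 + j)
U(M) = I*sqrt(19) (U(M) = sqrt(-1 + 6*(-3)) = sqrt(-1 - 18) = sqrt(-19) = I*sqrt(19))
(106/121 + U(0)/(-237))*164 + T(12, 3) = (106/121 + (I*sqrt(19))/(-237))*164 + 3 = (106*(1/121) + (I*sqrt(19))*(-1/237))*164 + 3 = (106/121 - I*sqrt(19)/237)*164 + 3 = (17384/121 - 164*I*sqrt(19)/237) + 3 = 17747/121 - 164*I*sqrt(19)/237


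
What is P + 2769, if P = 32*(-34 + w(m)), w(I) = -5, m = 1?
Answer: 1521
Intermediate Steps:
P = -1248 (P = 32*(-34 - 5) = 32*(-39) = -1248)
P + 2769 = -1248 + 2769 = 1521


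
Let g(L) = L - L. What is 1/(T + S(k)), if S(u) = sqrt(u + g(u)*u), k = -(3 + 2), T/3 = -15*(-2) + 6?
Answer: 108/11669 - I*sqrt(5)/11669 ≈ 0.0092553 - 0.00019162*I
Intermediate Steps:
g(L) = 0
T = 108 (T = 3*(-15*(-2) + 6) = 3*(30 + 6) = 3*36 = 108)
k = -5 (k = -1*5 = -5)
S(u) = sqrt(u) (S(u) = sqrt(u + 0*u) = sqrt(u + 0) = sqrt(u))
1/(T + S(k)) = 1/(108 + sqrt(-5)) = 1/(108 + I*sqrt(5))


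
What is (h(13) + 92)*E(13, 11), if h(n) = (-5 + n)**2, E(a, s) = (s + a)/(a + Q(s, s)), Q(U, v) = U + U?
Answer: 3744/35 ≈ 106.97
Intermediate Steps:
Q(U, v) = 2*U
E(a, s) = (a + s)/(a + 2*s) (E(a, s) = (s + a)/(a + 2*s) = (a + s)/(a + 2*s))
(h(13) + 92)*E(13, 11) = ((-5 + 13)**2 + 92)*((13 + 11)/(13 + 2*11)) = (8**2 + 92)*(24/(13 + 22)) = (64 + 92)*(24/35) = 156*((1/35)*24) = 156*(24/35) = 3744/35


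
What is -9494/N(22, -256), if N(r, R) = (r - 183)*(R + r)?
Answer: -4747/18837 ≈ -0.25200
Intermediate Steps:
N(r, R) = (-183 + r)*(R + r)
-9494/N(22, -256) = -9494/(22**2 - 183*(-256) - 183*22 - 256*22) = -9494/(484 + 46848 - 4026 - 5632) = -9494/37674 = -9494*1/37674 = -4747/18837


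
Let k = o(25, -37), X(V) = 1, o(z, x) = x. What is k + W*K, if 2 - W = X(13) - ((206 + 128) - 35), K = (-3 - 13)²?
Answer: 76763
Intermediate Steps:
k = -37
K = 256 (K = (-16)² = 256)
W = 300 (W = 2 - (1 - ((206 + 128) - 35)) = 2 - (1 - (334 - 35)) = 2 - (1 - 1*299) = 2 - (1 - 299) = 2 - 1*(-298) = 2 + 298 = 300)
k + W*K = -37 + 300*256 = -37 + 76800 = 76763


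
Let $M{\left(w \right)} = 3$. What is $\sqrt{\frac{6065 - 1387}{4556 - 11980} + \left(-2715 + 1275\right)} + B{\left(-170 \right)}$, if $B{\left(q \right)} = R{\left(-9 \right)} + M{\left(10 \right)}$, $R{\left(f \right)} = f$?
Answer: $-6 + \frac{i \sqrt{310161902}}{464} \approx -6.0 + 37.956 i$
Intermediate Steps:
$B{\left(q \right)} = -6$ ($B{\left(q \right)} = -9 + 3 = -6$)
$\sqrt{\frac{6065 - 1387}{4556 - 11980} + \left(-2715 + 1275\right)} + B{\left(-170 \right)} = \sqrt{\frac{6065 - 1387}{4556 - 11980} + \left(-2715 + 1275\right)} - 6 = \sqrt{\frac{4678}{-7424} - 1440} - 6 = \sqrt{4678 \left(- \frac{1}{7424}\right) - 1440} - 6 = \sqrt{- \frac{2339}{3712} - 1440} - 6 = \sqrt{- \frac{5347619}{3712}} - 6 = \frac{i \sqrt{310161902}}{464} - 6 = -6 + \frac{i \sqrt{310161902}}{464}$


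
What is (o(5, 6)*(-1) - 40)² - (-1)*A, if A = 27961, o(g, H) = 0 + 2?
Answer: 29725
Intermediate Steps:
o(g, H) = 2
(o(5, 6)*(-1) - 40)² - (-1)*A = (2*(-1) - 40)² - (-1)*27961 = (-2 - 40)² - 1*(-27961) = (-42)² + 27961 = 1764 + 27961 = 29725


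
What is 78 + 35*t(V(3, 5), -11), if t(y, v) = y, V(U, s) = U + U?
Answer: 288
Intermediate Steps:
V(U, s) = 2*U
78 + 35*t(V(3, 5), -11) = 78 + 35*(2*3) = 78 + 35*6 = 78 + 210 = 288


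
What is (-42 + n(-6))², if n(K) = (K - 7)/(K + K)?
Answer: 241081/144 ≈ 1674.2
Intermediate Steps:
n(K) = (-7 + K)/(2*K) (n(K) = (-7 + K)/((2*K)) = (-7 + K)*(1/(2*K)) = (-7 + K)/(2*K))
(-42 + n(-6))² = (-42 + (½)*(-7 - 6)/(-6))² = (-42 + (½)*(-⅙)*(-13))² = (-42 + 13/12)² = (-491/12)² = 241081/144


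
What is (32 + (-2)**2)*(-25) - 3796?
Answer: -4696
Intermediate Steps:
(32 + (-2)**2)*(-25) - 3796 = (32 + 4)*(-25) - 3796 = 36*(-25) - 3796 = -900 - 3796 = -4696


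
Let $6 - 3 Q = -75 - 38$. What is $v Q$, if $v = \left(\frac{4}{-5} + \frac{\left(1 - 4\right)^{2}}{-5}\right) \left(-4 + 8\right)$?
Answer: $- \frac{6188}{15} \approx -412.53$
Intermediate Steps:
$Q = \frac{119}{3}$ ($Q = 2 - \frac{-75 - 38}{3} = 2 - - \frac{113}{3} = 2 + \frac{113}{3} = \frac{119}{3} \approx 39.667$)
$v = - \frac{52}{5}$ ($v = \left(4 \left(- \frac{1}{5}\right) + \left(-3\right)^{2} \left(- \frac{1}{5}\right)\right) 4 = \left(- \frac{4}{5} + 9 \left(- \frac{1}{5}\right)\right) 4 = \left(- \frac{4}{5} - \frac{9}{5}\right) 4 = \left(- \frac{13}{5}\right) 4 = - \frac{52}{5} \approx -10.4$)
$v Q = \left(- \frac{52}{5}\right) \frac{119}{3} = - \frac{6188}{15}$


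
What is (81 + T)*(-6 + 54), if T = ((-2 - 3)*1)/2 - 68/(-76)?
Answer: 72408/19 ≈ 3810.9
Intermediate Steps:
T = -61/38 (T = -5*1*(½) - 68*(-1/76) = -5*½ + 17/19 = -5/2 + 17/19 = -61/38 ≈ -1.6053)
(81 + T)*(-6 + 54) = (81 - 61/38)*(-6 + 54) = (3017/38)*48 = 72408/19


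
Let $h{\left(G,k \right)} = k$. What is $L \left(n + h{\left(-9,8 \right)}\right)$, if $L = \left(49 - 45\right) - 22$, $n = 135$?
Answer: $-2574$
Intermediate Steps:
$L = -18$ ($L = 4 - 22 = -18$)
$L \left(n + h{\left(-9,8 \right)}\right) = - 18 \left(135 + 8\right) = \left(-18\right) 143 = -2574$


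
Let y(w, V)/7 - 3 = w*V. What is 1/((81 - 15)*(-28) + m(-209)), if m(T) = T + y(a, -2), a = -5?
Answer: -1/1966 ≈ -0.00050865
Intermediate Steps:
y(w, V) = 21 + 7*V*w (y(w, V) = 21 + 7*(w*V) = 21 + 7*(V*w) = 21 + 7*V*w)
m(T) = 91 + T (m(T) = T + (21 + 7*(-2)*(-5)) = T + (21 + 70) = T + 91 = 91 + T)
1/((81 - 15)*(-28) + m(-209)) = 1/((81 - 15)*(-28) + (91 - 209)) = 1/(66*(-28) - 118) = 1/(-1848 - 118) = 1/(-1966) = -1/1966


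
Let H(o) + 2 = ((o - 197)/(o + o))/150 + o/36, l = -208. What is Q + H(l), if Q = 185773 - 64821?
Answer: 4528151923/37440 ≈ 1.2094e+5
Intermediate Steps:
Q = 120952
H(o) = -2 + o/36 + (-197 + o)/(300*o) (H(o) = -2 + (((o - 197)/(o + o))/150 + o/36) = -2 + (((-197 + o)/((2*o)))*(1/150) + o*(1/36)) = -2 + (((-197 + o)*(1/(2*o)))*(1/150) + o/36) = -2 + (((-197 + o)/(2*o))*(1/150) + o/36) = -2 + ((-197 + o)/(300*o) + o/36) = -2 + (o/36 + (-197 + o)/(300*o)) = -2 + o/36 + (-197 + o)/(300*o))
Q + H(l) = 120952 + (1/900)*(-591 - 208*(-1797 + 25*(-208)))/(-208) = 120952 + (1/900)*(-1/208)*(-591 - 208*(-1797 - 5200)) = 120952 + (1/900)*(-1/208)*(-591 - 208*(-6997)) = 120952 + (1/900)*(-1/208)*(-591 + 1455376) = 120952 + (1/900)*(-1/208)*1454785 = 120952 - 290957/37440 = 4528151923/37440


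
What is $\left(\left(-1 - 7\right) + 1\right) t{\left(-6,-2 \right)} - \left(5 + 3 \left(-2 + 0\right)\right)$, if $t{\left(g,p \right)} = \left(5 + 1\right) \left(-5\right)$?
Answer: $211$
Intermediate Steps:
$t{\left(g,p \right)} = -30$ ($t{\left(g,p \right)} = 6 \left(-5\right) = -30$)
$\left(\left(-1 - 7\right) + 1\right) t{\left(-6,-2 \right)} - \left(5 + 3 \left(-2 + 0\right)\right) = \left(\left(-1 - 7\right) + 1\right) \left(-30\right) - \left(5 + 3 \left(-2 + 0\right)\right) = \left(-8 + 1\right) \left(-30\right) - -1 = \left(-7\right) \left(-30\right) + \left(6 - 5\right) = 210 + 1 = 211$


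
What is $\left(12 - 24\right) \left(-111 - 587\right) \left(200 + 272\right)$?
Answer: $3953472$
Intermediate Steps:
$\left(12 - 24\right) \left(-111 - 587\right) \left(200 + 272\right) = \left(12 - 24\right) \left(\left(-698\right) 472\right) = \left(-12\right) \left(-329456\right) = 3953472$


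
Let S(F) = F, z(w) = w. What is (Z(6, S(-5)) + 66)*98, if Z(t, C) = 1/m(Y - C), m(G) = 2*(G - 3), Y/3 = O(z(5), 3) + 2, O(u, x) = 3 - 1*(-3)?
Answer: 168217/26 ≈ 6469.9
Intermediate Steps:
O(u, x) = 6 (O(u, x) = 3 + 3 = 6)
Y = 24 (Y = 3*(6 + 2) = 3*8 = 24)
m(G) = -6 + 2*G (m(G) = 2*(-3 + G) = -6 + 2*G)
Z(t, C) = 1/(42 - 2*C) (Z(t, C) = 1/(-6 + 2*(24 - C)) = 1/(-6 + (48 - 2*C)) = 1/(42 - 2*C))
(Z(6, S(-5)) + 66)*98 = (-1/(-42 + 2*(-5)) + 66)*98 = (-1/(-42 - 10) + 66)*98 = (-1/(-52) + 66)*98 = (-1*(-1/52) + 66)*98 = (1/52 + 66)*98 = (3433/52)*98 = 168217/26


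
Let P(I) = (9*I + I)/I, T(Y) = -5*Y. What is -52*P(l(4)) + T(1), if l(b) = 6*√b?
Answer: -525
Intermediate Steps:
P(I) = 10 (P(I) = (10*I)/I = 10)
-52*P(l(4)) + T(1) = -52*10 - 5*1 = -520 - 5 = -525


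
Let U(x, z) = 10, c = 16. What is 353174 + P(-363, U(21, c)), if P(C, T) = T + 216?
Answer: 353400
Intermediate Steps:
P(C, T) = 216 + T
353174 + P(-363, U(21, c)) = 353174 + (216 + 10) = 353174 + 226 = 353400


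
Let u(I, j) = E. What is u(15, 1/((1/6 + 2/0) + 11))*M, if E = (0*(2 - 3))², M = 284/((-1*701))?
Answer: 0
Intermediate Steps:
M = -284/701 (M = 284/(-701) = 284*(-1/701) = -284/701 ≈ -0.40514)
E = 0 (E = (0*(-1))² = 0² = 0)
u(I, j) = 0
u(15, 1/((1/6 + 2/0) + 11))*M = 0*(-284/701) = 0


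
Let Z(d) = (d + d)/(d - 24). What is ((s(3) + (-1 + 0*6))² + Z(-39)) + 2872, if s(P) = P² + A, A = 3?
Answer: 62879/21 ≈ 2994.2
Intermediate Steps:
Z(d) = 2*d/(-24 + d) (Z(d) = (2*d)/(-24 + d) = 2*d/(-24 + d))
s(P) = 3 + P² (s(P) = P² + 3 = 3 + P²)
((s(3) + (-1 + 0*6))² + Z(-39)) + 2872 = (((3 + 3²) + (-1 + 0*6))² + 2*(-39)/(-24 - 39)) + 2872 = (((3 + 9) + (-1 + 0))² + 2*(-39)/(-63)) + 2872 = ((12 - 1)² + 2*(-39)*(-1/63)) + 2872 = (11² + 26/21) + 2872 = (121 + 26/21) + 2872 = 2567/21 + 2872 = 62879/21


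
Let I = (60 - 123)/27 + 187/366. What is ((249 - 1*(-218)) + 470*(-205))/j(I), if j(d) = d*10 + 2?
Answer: 17546589/2969 ≈ 5909.9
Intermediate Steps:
I = -667/366 (I = -63*1/27 + 187*(1/366) = -7/3 + 187/366 = -667/366 ≈ -1.8224)
j(d) = 2 + 10*d (j(d) = 10*d + 2 = 2 + 10*d)
((249 - 1*(-218)) + 470*(-205))/j(I) = ((249 - 1*(-218)) + 470*(-205))/(2 + 10*(-667/366)) = ((249 + 218) - 96350)/(2 - 3335/183) = (467 - 96350)/(-2969/183) = -95883*(-183/2969) = 17546589/2969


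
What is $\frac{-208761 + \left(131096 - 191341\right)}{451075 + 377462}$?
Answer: $- \frac{269006}{828537} \approx -0.32468$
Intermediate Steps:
$\frac{-208761 + \left(131096 - 191341\right)}{451075 + 377462} = \frac{-208761 + \left(131096 - 191341\right)}{828537} = \left(-208761 - 60245\right) \frac{1}{828537} = \left(-269006\right) \frac{1}{828537} = - \frac{269006}{828537}$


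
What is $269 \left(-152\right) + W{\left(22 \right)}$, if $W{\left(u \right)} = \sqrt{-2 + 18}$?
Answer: $-40884$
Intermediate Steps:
$W{\left(u \right)} = 4$ ($W{\left(u \right)} = \sqrt{16} = 4$)
$269 \left(-152\right) + W{\left(22 \right)} = 269 \left(-152\right) + 4 = -40888 + 4 = -40884$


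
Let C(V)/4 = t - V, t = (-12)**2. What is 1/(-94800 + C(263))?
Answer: -1/95276 ≈ -1.0496e-5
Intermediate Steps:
t = 144
C(V) = 576 - 4*V (C(V) = 4*(144 - V) = 576 - 4*V)
1/(-94800 + C(263)) = 1/(-94800 + (576 - 4*263)) = 1/(-94800 + (576 - 1052)) = 1/(-94800 - 476) = 1/(-95276) = -1/95276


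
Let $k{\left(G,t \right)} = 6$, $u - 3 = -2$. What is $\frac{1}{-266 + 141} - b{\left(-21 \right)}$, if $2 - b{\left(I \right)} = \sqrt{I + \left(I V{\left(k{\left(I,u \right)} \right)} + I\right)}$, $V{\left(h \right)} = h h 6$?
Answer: $- \frac{251}{125} + i \sqrt{4578} \approx -2.008 + 67.661 i$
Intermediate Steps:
$u = 1$ ($u = 3 - 2 = 1$)
$V{\left(h \right)} = 6 h^{2}$ ($V{\left(h \right)} = h^{2} \cdot 6 = 6 h^{2}$)
$b{\left(I \right)} = 2 - \sqrt{218} \sqrt{I}$ ($b{\left(I \right)} = 2 - \sqrt{I + \left(I 6 \cdot 6^{2} + I\right)} = 2 - \sqrt{I + \left(I 6 \cdot 36 + I\right)} = 2 - \sqrt{I + \left(I 216 + I\right)} = 2 - \sqrt{I + \left(216 I + I\right)} = 2 - \sqrt{I + 217 I} = 2 - \sqrt{218 I} = 2 - \sqrt{218} \sqrt{I}$)
$\frac{1}{-266 + 141} - b{\left(-21 \right)} = \frac{1}{-266 + 141} - \left(2 - \sqrt{218} \sqrt{-21}\right) = \frac{1}{-125} - \left(2 - \sqrt{218} i \sqrt{21}\right) = - \frac{1}{125} - \left(2 - i \sqrt{4578}\right) = - \frac{251}{125} + i \sqrt{4578}$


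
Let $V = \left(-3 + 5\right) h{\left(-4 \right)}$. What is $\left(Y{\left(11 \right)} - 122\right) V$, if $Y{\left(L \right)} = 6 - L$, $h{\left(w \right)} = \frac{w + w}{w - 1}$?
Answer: $- \frac{2032}{5} \approx -406.4$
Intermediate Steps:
$h{\left(w \right)} = \frac{2 w}{-1 + w}$
$V = \frac{16}{5}$ ($V = \left(-3 + 5\right) 2 \left(-4\right) \frac{1}{-1 - 4} = 2 \cdot 2 \left(-4\right) \frac{1}{-5} = 2 \cdot 2 \left(-4\right) \left(- \frac{1}{5}\right) = 2 \cdot \frac{8}{5} = \frac{16}{5} \approx 3.2$)
$\left(Y{\left(11 \right)} - 122\right) V = \left(\left(6 - 11\right) - 122\right) \frac{16}{5} = \left(-5 - 122\right) \frac{16}{5} = \left(-127\right) \frac{16}{5} = - \frac{2032}{5}$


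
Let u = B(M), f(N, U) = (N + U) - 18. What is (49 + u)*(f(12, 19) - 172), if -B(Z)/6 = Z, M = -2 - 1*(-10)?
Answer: -159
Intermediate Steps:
M = 8 (M = -2 + 10 = 8)
B(Z) = -6*Z
f(N, U) = -18 + N + U
u = -48 (u = -6*8 = -48)
(49 + u)*(f(12, 19) - 172) = (49 - 48)*((-18 + 12 + 19) - 172) = 1*(13 - 172) = 1*(-159) = -159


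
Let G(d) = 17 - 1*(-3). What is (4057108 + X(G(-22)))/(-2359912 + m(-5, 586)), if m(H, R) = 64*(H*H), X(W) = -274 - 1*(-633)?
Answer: -1352489/786104 ≈ -1.7205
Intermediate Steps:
G(d) = 20 (G(d) = 17 + 3 = 20)
X(W) = 359 (X(W) = -274 + 633 = 359)
m(H, R) = 64*H²
(4057108 + X(G(-22)))/(-2359912 + m(-5, 586)) = (4057108 + 359)/(-2359912 + 64*(-5)²) = 4057467/(-2359912 + 64*25) = 4057467/(-2359912 + 1600) = 4057467/(-2358312) = 4057467*(-1/2358312) = -1352489/786104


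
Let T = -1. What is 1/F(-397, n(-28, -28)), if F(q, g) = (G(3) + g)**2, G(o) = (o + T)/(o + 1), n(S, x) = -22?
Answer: 4/1849 ≈ 0.0021633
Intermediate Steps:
G(o) = (-1 + o)/(1 + o) (G(o) = (o - 1)/(o + 1) = (-1 + o)/(1 + o))
F(q, g) = (1/2 + g)**2 (F(q, g) = ((-1 + 3)/(1 + 3) + g)**2 = (2/4 + g)**2 = ((1/4)*2 + g)**2 = (1/2 + g)**2)
1/F(-397, n(-28, -28)) = 1/((1 + 2*(-22))**2/4) = 1/((1 - 44)**2/4) = 1/((1/4)*(-43)**2) = 1/((1/4)*1849) = 1/(1849/4) = 4/1849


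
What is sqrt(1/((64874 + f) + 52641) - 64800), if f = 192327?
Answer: I*sqrt(6220933809357358)/309842 ≈ 254.56*I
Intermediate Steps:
sqrt(1/((64874 + f) + 52641) - 64800) = sqrt(1/((64874 + 192327) + 52641) - 64800) = sqrt(1/(257201 + 52641) - 64800) = sqrt(1/309842 - 64800) = sqrt(-20077761599/309842) = I*sqrt(6220933809357358)/309842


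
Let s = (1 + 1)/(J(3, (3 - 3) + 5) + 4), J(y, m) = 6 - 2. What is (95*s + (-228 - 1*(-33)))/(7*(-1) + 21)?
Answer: -685/56 ≈ -12.232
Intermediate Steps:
J(y, m) = 4
s = ¼ (s = (1 + 1)/(4 + 4) = 2/8 = 2*(⅛) = ¼ ≈ 0.25000)
(95*s + (-228 - 1*(-33)))/(7*(-1) + 21) = (95*(¼) + (-228 - 1*(-33)))/(7*(-1) + 21) = (95/4 + (-228 + 33))/(-7 + 21) = (95/4 - 195)/14 = -685/4*1/14 = -685/56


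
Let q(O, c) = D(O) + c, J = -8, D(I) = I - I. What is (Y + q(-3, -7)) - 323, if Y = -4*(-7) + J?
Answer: -310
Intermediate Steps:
D(I) = 0
Y = 20 (Y = -4*(-7) - 8 = 28 - 8 = 20)
q(O, c) = c (q(O, c) = 0 + c = c)
(Y + q(-3, -7)) - 323 = (20 - 7) - 323 = 13 - 323 = -310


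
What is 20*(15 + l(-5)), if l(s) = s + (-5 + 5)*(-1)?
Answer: 200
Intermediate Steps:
l(s) = s (l(s) = s + 0*(-1) = s + 0 = s)
20*(15 + l(-5)) = 20*(15 - 5) = 20*10 = 200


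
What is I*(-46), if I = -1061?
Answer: 48806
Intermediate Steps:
I*(-46) = -1061*(-46) = 48806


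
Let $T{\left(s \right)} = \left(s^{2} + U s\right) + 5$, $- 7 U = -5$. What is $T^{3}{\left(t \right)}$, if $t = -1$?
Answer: $\frac{50653}{343} \approx 147.68$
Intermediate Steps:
$U = \frac{5}{7}$ ($U = \left(- \frac{1}{7}\right) \left(-5\right) = \frac{5}{7} \approx 0.71429$)
$T{\left(s \right)} = 5 + s^{2} + \frac{5 s}{7}$ ($T{\left(s \right)} = \left(s^{2} + \frac{5 s}{7}\right) + 5 = 5 + s^{2} + \frac{5 s}{7}$)
$T^{3}{\left(t \right)} = \left(5 + \left(-1\right)^{2} + \frac{5}{7} \left(-1\right)\right)^{3} = \left(5 + 1 - \frac{5}{7}\right)^{3} = \left(\frac{37}{7}\right)^{3} = \frac{50653}{343}$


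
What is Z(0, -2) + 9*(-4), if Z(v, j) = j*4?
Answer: -44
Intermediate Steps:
Z(v, j) = 4*j
Z(0, -2) + 9*(-4) = 4*(-2) + 9*(-4) = -8 - 36 = -44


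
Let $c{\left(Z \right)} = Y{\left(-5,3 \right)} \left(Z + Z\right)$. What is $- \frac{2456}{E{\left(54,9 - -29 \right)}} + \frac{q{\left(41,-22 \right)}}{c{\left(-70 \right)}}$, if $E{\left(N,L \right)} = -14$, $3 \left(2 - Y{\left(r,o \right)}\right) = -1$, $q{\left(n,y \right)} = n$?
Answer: $\frac{171797}{980} \approx 175.3$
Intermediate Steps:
$Y{\left(r,o \right)} = \frac{7}{3}$ ($Y{\left(r,o \right)} = 2 - - \frac{1}{3} = 2 + \frac{1}{3} = \frac{7}{3}$)
$c{\left(Z \right)} = \frac{14 Z}{3}$ ($c{\left(Z \right)} = \frac{7 \left(Z + Z\right)}{3} = \frac{7 \cdot 2 Z}{3} = \frac{14 Z}{3}$)
$- \frac{2456}{E{\left(54,9 - -29 \right)}} + \frac{q{\left(41,-22 \right)}}{c{\left(-70 \right)}} = - \frac{2456}{-14} + \frac{41}{\frac{14}{3} \left(-70\right)} = \left(-2456\right) \left(- \frac{1}{14}\right) + \frac{41}{- \frac{980}{3}} = \frac{1228}{7} + 41 \left(- \frac{3}{980}\right) = \frac{1228}{7} - \frac{123}{980} = \frac{171797}{980}$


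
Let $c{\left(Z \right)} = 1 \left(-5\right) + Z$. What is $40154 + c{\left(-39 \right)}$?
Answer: $40110$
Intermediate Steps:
$c{\left(Z \right)} = -5 + Z$
$40154 + c{\left(-39 \right)} = 40154 - 44 = 40110$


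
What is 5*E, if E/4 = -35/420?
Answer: -5/3 ≈ -1.6667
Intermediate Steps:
E = -⅓ (E = 4*(-35/420) = 4*(-35*1/420) = 4*(-1/12) = -⅓ ≈ -0.33333)
5*E = 5*(-⅓) = -5/3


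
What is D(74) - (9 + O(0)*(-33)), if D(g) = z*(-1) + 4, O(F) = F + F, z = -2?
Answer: -3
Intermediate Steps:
O(F) = 2*F
D(g) = 6 (D(g) = -2*(-1) + 4 = 2 + 4 = 6)
D(74) - (9 + O(0)*(-33)) = 6 - (9 + (2*0)*(-33)) = 6 - (9 + 0*(-33)) = 6 - (9 + 0) = 6 - 1*9 = 6 - 9 = -3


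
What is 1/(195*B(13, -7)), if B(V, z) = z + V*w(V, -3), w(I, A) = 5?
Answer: 1/11310 ≈ 8.8417e-5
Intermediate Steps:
B(V, z) = z + 5*V (B(V, z) = z + V*5 = z + 5*V)
1/(195*B(13, -7)) = 1/(195*(-7 + 5*13)) = 1/(195*(-7 + 65)) = 1/(195*58) = 1/11310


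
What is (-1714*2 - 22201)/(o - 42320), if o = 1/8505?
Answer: 217974645/359931599 ≈ 0.60560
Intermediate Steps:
o = 1/8505 ≈ 0.00011758
(-1714*2 - 22201)/(o - 42320) = (-1714*2 - 22201)/(1/8505 - 42320) = (-3428 - 22201)/(-359931599/8505) = -25629*(-8505/359931599) = 217974645/359931599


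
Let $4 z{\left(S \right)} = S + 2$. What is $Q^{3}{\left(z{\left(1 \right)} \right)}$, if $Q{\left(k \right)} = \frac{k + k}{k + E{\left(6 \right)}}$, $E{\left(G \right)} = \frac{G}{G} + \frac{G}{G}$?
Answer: $\frac{216}{1331} \approx 0.16228$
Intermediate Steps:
$E{\left(G \right)} = 2$ ($E{\left(G \right)} = 1 + 1 = 2$)
$z{\left(S \right)} = \frac{1}{2} + \frac{S}{4}$ ($z{\left(S \right)} = \frac{S + 2}{4} = \frac{2 + S}{4} = \frac{1}{2} + \frac{S}{4}$)
$Q{\left(k \right)} = \frac{2 k}{2 + k}$ ($Q{\left(k \right)} = \frac{k + k}{k + 2} = \frac{2 k}{2 + k}$)
$Q^{3}{\left(z{\left(1 \right)} \right)} = \left(\frac{2 \left(\frac{1}{2} + \frac{1}{4} \cdot 1\right)}{2 + \left(\frac{1}{2} + \frac{1}{4} \cdot 1\right)}\right)^{3} = \left(\frac{2 \left(\frac{1}{2} + \frac{1}{4}\right)}{2 + \left(\frac{1}{2} + \frac{1}{4}\right)}\right)^{3} = \left(2 \cdot \frac{3}{4} \frac{1}{2 + \frac{3}{4}}\right)^{3} = \left(2 \cdot \frac{3}{4} \frac{1}{\frac{11}{4}}\right)^{3} = \left(2 \cdot \frac{3}{4} \cdot \frac{4}{11}\right)^{3} = \left(\frac{6}{11}\right)^{3} = \frac{216}{1331}$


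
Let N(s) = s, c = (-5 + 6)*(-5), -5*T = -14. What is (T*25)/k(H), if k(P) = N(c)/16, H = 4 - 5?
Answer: -224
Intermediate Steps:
T = 14/5 (T = -⅕*(-14) = 14/5 ≈ 2.8000)
c = -5 (c = 1*(-5) = -5)
H = -1
k(P) = -5/16
(T*25)/k(H) = ((14/5)*25)/(-5/16) = 70*(-16/5) = -224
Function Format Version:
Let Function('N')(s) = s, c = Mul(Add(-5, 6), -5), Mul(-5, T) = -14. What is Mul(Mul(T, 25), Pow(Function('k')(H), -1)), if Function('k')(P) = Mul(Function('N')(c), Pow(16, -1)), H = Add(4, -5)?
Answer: -224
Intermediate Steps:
T = Rational(14, 5) (T = Mul(Rational(-1, 5), -14) = Rational(14, 5) ≈ 2.8000)
c = -5 (c = Mul(1, -5) = -5)
H = -1
Function('k')(P) = Rational(-5, 16) (Function('k')(P) = Mul(-5, Pow(16, -1)) = Mul(-5, Rational(1, 16)) = Rational(-5, 16))
Mul(Mul(T, 25), Pow(Function('k')(H), -1)) = Mul(Mul(Rational(14, 5), 25), Pow(Rational(-5, 16), -1)) = Mul(70, Rational(-16, 5)) = -224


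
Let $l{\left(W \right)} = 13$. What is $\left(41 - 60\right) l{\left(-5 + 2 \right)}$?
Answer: $-247$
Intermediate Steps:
$\left(41 - 60\right) l{\left(-5 + 2 \right)} = \left(41 - 60\right) 13 = \left(-19\right) 13 = -247$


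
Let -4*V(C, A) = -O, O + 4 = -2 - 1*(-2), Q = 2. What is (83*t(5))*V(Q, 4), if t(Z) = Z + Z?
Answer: -830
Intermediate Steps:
O = -4 (O = -4 + (-2 - 1*(-2)) = -4 + (-2 + 2) = -4 + 0 = -4)
t(Z) = 2*Z
V(C, A) = -1 (V(C, A) = -(-1)*(-4)/4 = -1/4*4 = -1)
(83*t(5))*V(Q, 4) = (83*(2*5))*(-1) = (83*10)*(-1) = 830*(-1) = -830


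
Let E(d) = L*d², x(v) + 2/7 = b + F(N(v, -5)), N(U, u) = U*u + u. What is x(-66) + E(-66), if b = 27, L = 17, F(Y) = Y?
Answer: 520826/7 ≈ 74404.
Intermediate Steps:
N(U, u) = u + U*u
x(v) = 152/7 - 5*v (x(v) = -2/7 + (27 - 5*(1 + v)) = -2/7 + (27 + (-5 - 5*v)) = -2/7 + (22 - 5*v) = 152/7 - 5*v)
E(d) = 17*d²
x(-66) + E(-66) = (152/7 - 5*(-66)) + 17*(-66)² = (152/7 + 330) + 17*4356 = 2462/7 + 74052 = 520826/7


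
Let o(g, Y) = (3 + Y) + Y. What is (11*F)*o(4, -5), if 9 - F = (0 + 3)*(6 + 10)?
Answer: 3003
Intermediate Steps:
o(g, Y) = 3 + 2*Y
F = -39 (F = 9 - (0 + 3)*(6 + 10) = 9 - 3*16 = 9 - 1*48 = 9 - 48 = -39)
(11*F)*o(4, -5) = (11*(-39))*(3 + 2*(-5)) = -429*(3 - 10) = -429*(-7) = 3003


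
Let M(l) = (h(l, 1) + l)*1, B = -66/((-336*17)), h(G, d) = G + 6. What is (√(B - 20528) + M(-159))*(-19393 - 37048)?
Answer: 17609592 - 15940551*I*√1190/68 ≈ 1.761e+7 - 8.0866e+6*I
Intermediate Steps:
h(G, d) = 6 + G
B = 11/952 (B = -66/(-5712) = -66*(-1/5712) = 11/952 ≈ 0.011555)
M(l) = 6 + 2*l (M(l) = ((6 + l) + l)*1 = (6 + 2*l)*1 = 6 + 2*l)
(√(B - 20528) + M(-159))*(-19393 - 37048) = (√(11/952 - 20528) + (6 + 2*(-159)))*(-19393 - 37048) = (√(-19542645/952) + (6 - 318))*(-56441) = (1977*I*√1190/476 - 312)*(-56441) = (-312 + 1977*I*√1190/476)*(-56441) = 17609592 - 15940551*I*√1190/68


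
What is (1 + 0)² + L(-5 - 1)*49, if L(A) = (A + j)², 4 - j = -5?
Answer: 442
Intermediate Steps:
j = 9 (j = 4 - 1*(-5) = 4 + 5 = 9)
L(A) = (9 + A)² (L(A) = (A + 9)² = (9 + A)²)
(1 + 0)² + L(-5 - 1)*49 = (1 + 0)² + (9 + (-5 - 1))²*49 = 1² + (9 - 6)²*49 = 1 + 3²*49 = 1 + 9*49 = 1 + 441 = 442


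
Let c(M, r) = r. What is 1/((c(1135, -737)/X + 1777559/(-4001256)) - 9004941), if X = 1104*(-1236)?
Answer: -3611038272/32517188190356279 ≈ -1.1105e-7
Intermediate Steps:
X = -1364544
1/((c(1135, -737)/X + 1777559/(-4001256)) - 9004941) = 1/((-737/(-1364544) + 1777559/(-4001256)) - 9004941) = 1/((-737*(-1/1364544) + 1777559*(-1/4001256)) - 9004941) = 1/((737/1364544 - 253937/571608) - 9004941) = 1/(-1602254327/3611038272 - 9004941) = 1/(-32517188190356279/3611038272) = -3611038272/32517188190356279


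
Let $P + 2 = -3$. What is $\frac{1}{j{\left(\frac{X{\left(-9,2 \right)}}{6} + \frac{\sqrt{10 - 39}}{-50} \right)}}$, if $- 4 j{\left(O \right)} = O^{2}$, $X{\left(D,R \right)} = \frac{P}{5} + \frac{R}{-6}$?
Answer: $\frac{810000 i}{- 7651 i + 1800 \sqrt{29}} \approx -40.639 + 51.486 i$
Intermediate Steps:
$P = -5$ ($P = -2 - 3 = -5$)
$X{\left(D,R \right)} = -1 - \frac{R}{6}$ ($X{\left(D,R \right)} = - \frac{5}{5} + \frac{R}{-6} = \left(-5\right) \frac{1}{5} + R \left(- \frac{1}{6}\right) = -1 - \frac{R}{6}$)
$j{\left(O \right)} = - \frac{O^{2}}{4}$
$\frac{1}{j{\left(\frac{X{\left(-9,2 \right)}}{6} + \frac{\sqrt{10 - 39}}{-50} \right)}} = \frac{1}{\left(- \frac{1}{4}\right) \left(\frac{-1 - \frac{1}{3}}{6} + \frac{\sqrt{10 - 39}}{-50}\right)^{2}} = \frac{1}{\left(- \frac{1}{4}\right) \left(\left(-1 - \frac{1}{3}\right) \frac{1}{6} + \sqrt{-29} \left(- \frac{1}{50}\right)\right)^{2}} = \frac{1}{\left(- \frac{1}{4}\right) \left(\left(- \frac{4}{3}\right) \frac{1}{6} + i \sqrt{29} \left(- \frac{1}{50}\right)\right)^{2}} = \frac{1}{\left(- \frac{1}{4}\right) \left(- \frac{2}{9} - \frac{i \sqrt{29}}{50}\right)^{2}} = - \frac{4}{\left(- \frac{2}{9} - \frac{i \sqrt{29}}{50}\right)^{2}}$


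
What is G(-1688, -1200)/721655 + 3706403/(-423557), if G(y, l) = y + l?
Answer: -2675967489581/305662026835 ≈ -8.7547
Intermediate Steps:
G(y, l) = l + y
G(-1688, -1200)/721655 + 3706403/(-423557) = (-1200 - 1688)/721655 + 3706403/(-423557) = -2888*1/721655 + 3706403*(-1/423557) = -2888/721655 - 3706403/423557 = -2675967489581/305662026835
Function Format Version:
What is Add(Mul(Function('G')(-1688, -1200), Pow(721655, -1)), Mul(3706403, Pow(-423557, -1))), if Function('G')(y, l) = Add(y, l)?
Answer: Rational(-2675967489581, 305662026835) ≈ -8.7547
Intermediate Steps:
Function('G')(y, l) = Add(l, y)
Add(Mul(Function('G')(-1688, -1200), Pow(721655, -1)), Mul(3706403, Pow(-423557, -1))) = Add(Mul(Add(-1200, -1688), Pow(721655, -1)), Mul(3706403, Pow(-423557, -1))) = Add(Mul(-2888, Rational(1, 721655)), Mul(3706403, Rational(-1, 423557))) = Add(Rational(-2888, 721655), Rational(-3706403, 423557)) = Rational(-2675967489581, 305662026835)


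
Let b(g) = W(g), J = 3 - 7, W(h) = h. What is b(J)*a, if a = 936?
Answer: -3744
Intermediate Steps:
J = -4
b(g) = g
b(J)*a = -4*936 = -3744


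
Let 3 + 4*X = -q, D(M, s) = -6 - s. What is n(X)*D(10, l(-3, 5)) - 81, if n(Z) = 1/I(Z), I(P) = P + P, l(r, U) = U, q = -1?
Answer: -70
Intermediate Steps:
I(P) = 2*P
X = -½ (X = -¾ + (-1*(-1))/4 = -¾ + (¼)*1 = -¾ + ¼ = -½ ≈ -0.50000)
n(Z) = 1/(2*Z)
n(X)*D(10, l(-3, 5)) - 81 = (1/(2*(-½)))*(-6 - 1*5) - 81 = ((½)*(-2))*(-6 - 5) - 81 = -1*(-11) - 81 = 11 - 81 = -70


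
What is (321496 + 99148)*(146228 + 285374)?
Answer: 181550791688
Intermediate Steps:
(321496 + 99148)*(146228 + 285374) = 420644*431602 = 181550791688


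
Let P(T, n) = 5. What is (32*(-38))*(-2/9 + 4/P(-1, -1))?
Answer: -31616/45 ≈ -702.58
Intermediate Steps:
(32*(-38))*(-2/9 + 4/P(-1, -1)) = (32*(-38))*(-2/9 + 4/5) = -1216*(-2*⅑ + 4*(⅕)) = -1216*(-2/9 + ⅘) = -1216*26/45 = -31616/45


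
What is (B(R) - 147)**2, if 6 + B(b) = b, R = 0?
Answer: 23409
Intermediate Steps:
B(b) = -6 + b
(B(R) - 147)**2 = ((-6 + 0) - 147)**2 = (-6 - 147)**2 = (-153)**2 = 23409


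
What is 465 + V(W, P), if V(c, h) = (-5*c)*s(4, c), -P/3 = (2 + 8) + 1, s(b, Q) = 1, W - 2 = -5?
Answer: 480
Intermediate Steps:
W = -3 (W = 2 - 5 = -3)
P = -33 (P = -3*((2 + 8) + 1) = -3*(10 + 1) = -3*11 = -33)
V(c, h) = -5*c (V(c, h) = -5*c*1 = -5*c)
465 + V(W, P) = 465 - 5*(-3) = 465 + 15 = 480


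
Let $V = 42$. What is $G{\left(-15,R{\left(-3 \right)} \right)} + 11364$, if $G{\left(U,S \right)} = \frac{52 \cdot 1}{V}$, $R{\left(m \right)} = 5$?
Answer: $\frac{238670}{21} \approx 11365.0$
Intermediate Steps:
$G{\left(U,S \right)} = \frac{26}{21}$ ($G{\left(U,S \right)} = \frac{52 \cdot 1}{42} = 52 \cdot \frac{1}{42} = \frac{26}{21}$)
$G{\left(-15,R{\left(-3 \right)} \right)} + 11364 = \frac{26}{21} + 11364 = \frac{238670}{21}$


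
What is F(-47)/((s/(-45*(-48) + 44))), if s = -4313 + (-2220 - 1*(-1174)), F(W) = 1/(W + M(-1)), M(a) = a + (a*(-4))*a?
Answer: 551/69667 ≈ 0.0079091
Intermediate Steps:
M(a) = a - 4*a**2 (M(a) = a + (-4*a)*a = a - 4*a**2)
F(W) = 1/(-5 + W) (F(W) = 1/(W - (1 - 4*(-1))) = 1/(W - (1 + 4)) = 1/(W - 1*5) = 1/(W - 5) = 1/(-5 + W))
s = -5359 (s = -4313 + (-2220 + 1174) = -4313 - 1046 = -5359)
F(-47)/((s/(-45*(-48) + 44))) = 1/((-5 - 47)*((-5359/(-45*(-48) + 44)))) = 1/((-52)*((-5359/(2160 + 44)))) = -1/(52*((-5359/2204))) = -1/(52*((-5359*1/2204))) = -1/(52*(-5359/2204)) = -1/52*(-2204/5359) = 551/69667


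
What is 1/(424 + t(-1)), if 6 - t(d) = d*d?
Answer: 1/429 ≈ 0.0023310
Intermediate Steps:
t(d) = 6 - d² (t(d) = 6 - d*d = 6 - d²)
1/(424 + t(-1)) = 1/(424 + (6 - 1*(-1)²)) = 1/(424 + (6 - 1*1)) = 1/(424 + (6 - 1)) = 1/(424 + 5) = 1/429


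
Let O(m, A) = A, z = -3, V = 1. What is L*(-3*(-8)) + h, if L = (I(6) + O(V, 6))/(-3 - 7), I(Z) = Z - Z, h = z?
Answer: -87/5 ≈ -17.400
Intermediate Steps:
h = -3
I(Z) = 0
L = -⅗ (L = (0 + 6)/(-3 - 7) = 6/(-10) = 6*(-⅒) = -⅗ ≈ -0.60000)
L*(-3*(-8)) + h = -(-9)*(-8)/5 - 3 = -⅗*24 - 3 = -72/5 - 3 = -87/5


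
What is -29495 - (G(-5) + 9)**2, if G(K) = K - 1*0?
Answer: -29511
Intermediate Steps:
G(K) = K (G(K) = K + 0 = K)
-29495 - (G(-5) + 9)**2 = -29495 - (-5 + 9)**2 = -29495 - 1*4**2 = -29495 - 1*16 = -29495 - 16 = -29511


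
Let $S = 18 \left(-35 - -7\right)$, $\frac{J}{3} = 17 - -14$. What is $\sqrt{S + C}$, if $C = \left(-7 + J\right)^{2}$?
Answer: $2 \sqrt{1723} \approx 83.018$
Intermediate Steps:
$J = 93$ ($J = 3 \left(17 - -14\right) = 3 \left(17 + 14\right) = 3 \cdot 31 = 93$)
$C = 7396$ ($C = \left(-7 + 93\right)^{2} = 86^{2} = 7396$)
$S = -504$ ($S = 18 \left(-35 + 7\right) = 18 \left(-28\right) = -504$)
$\sqrt{S + C} = \sqrt{-504 + 7396} = \sqrt{6892} = 2 \sqrt{1723}$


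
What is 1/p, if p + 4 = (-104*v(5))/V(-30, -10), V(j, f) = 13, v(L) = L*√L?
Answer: 1/1996 - 5*√5/998 ≈ -0.010702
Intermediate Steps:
v(L) = L^(3/2)
p = -4 - 40*√5 (p = -4 - 520*√5/13 = -4 - 520*√5*(1/13) = -4 - 40*√5 ≈ -93.443)
1/p = 1/(-4 - 40*√5)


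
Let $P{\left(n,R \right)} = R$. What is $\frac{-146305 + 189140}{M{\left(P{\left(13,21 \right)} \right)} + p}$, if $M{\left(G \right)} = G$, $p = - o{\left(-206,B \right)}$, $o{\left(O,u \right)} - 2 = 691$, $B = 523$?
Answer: $- \frac{42835}{672} \approx -63.743$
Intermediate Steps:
$o{\left(O,u \right)} = 693$ ($o{\left(O,u \right)} = 2 + 691 = 693$)
$p = -693$ ($p = \left(-1\right) 693 = -693$)
$\frac{-146305 + 189140}{M{\left(P{\left(13,21 \right)} \right)} + p} = \frac{-146305 + 189140}{21 - 693} = \frac{42835}{-672} = 42835 \left(- \frac{1}{672}\right) = - \frac{42835}{672}$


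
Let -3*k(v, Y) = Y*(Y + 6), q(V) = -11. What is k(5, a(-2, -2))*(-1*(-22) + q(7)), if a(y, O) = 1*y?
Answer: 88/3 ≈ 29.333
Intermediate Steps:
a(y, O) = y
k(v, Y) = -Y*(6 + Y)/3 (k(v, Y) = -Y*(Y + 6)/3 = -Y*(6 + Y)/3)
k(5, a(-2, -2))*(-1*(-22) + q(7)) = (-1/3*(-2)*(6 - 2))*(-1*(-22) - 11) = (-1/3*(-2)*4)*(22 - 11) = (8/3)*11 = 88/3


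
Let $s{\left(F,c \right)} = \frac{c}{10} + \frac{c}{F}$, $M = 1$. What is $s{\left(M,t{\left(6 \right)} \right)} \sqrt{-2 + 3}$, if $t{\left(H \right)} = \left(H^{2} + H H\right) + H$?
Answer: $\frac{429}{5} \approx 85.8$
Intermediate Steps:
$t{\left(H \right)} = H + 2 H^{2}$ ($t{\left(H \right)} = \left(H^{2} + H^{2}\right) + H = 2 H^{2} + H = H + 2 H^{2}$)
$s{\left(F,c \right)} = \frac{c}{10} + \frac{c}{F}$ ($s{\left(F,c \right)} = c \frac{1}{10} + \frac{c}{F} = \frac{c}{10} + \frac{c}{F}$)
$s{\left(M,t{\left(6 \right)} \right)} \sqrt{-2 + 3} = \left(\frac{6 \left(1 + 2 \cdot 6\right)}{10} + \frac{6 \left(1 + 2 \cdot 6\right)}{1}\right) \sqrt{-2 + 3} = \left(\frac{6 \left(1 + 12\right)}{10} + 6 \left(1 + 12\right) 1\right) \sqrt{1} = \left(\frac{6 \cdot 13}{10} + 6 \cdot 13 \cdot 1\right) 1 = \left(\frac{1}{10} \cdot 78 + 78 \cdot 1\right) 1 = \left(\frac{39}{5} + 78\right) 1 = \frac{429}{5} \cdot 1 = \frac{429}{5}$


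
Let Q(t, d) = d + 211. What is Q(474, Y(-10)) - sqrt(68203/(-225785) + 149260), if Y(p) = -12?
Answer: 199 - sqrt(7609090173529145)/225785 ≈ -187.34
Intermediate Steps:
Q(t, d) = 211 + d
Q(474, Y(-10)) - sqrt(68203/(-225785) + 149260) = (211 - 12) - sqrt(68203/(-225785) + 149260) = 199 - sqrt(68203*(-1/225785) + 149260) = 199 - sqrt(-68203/225785 + 149260) = 199 - sqrt(33700600897/225785) = 199 - sqrt(7609090173529145)/225785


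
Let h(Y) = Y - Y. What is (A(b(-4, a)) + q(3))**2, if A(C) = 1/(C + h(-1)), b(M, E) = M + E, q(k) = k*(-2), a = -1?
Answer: 961/25 ≈ 38.440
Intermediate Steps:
h(Y) = 0
q(k) = -2*k
b(M, E) = E + M
A(C) = 1/C (A(C) = 1/(C + 0) = 1/C)
(A(b(-4, a)) + q(3))**2 = (1/(-1 - 4) - 2*3)**2 = (1/(-5) - 6)**2 = (-1/5 - 6)**2 = (-31/5)**2 = 961/25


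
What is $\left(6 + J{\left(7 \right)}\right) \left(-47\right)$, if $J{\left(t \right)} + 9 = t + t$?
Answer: $-517$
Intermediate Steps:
$J{\left(t \right)} = -9 + 2 t$ ($J{\left(t \right)} = -9 + \left(t + t\right) = -9 + 2 t$)
$\left(6 + J{\left(7 \right)}\right) \left(-47\right) = \left(6 + \left(-9 + 2 \cdot 7\right)\right) \left(-47\right) = \left(6 + \left(-9 + 14\right)\right) \left(-47\right) = \left(6 + 5\right) \left(-47\right) = 11 \left(-47\right) = -517$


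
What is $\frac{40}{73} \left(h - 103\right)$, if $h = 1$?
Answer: $- \frac{4080}{73} \approx -55.89$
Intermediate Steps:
$\frac{40}{73} \left(h - 103\right) = \frac{40}{73} \left(1 - 103\right) = 40 \cdot \frac{1}{73} \left(-102\right) = \frac{40}{73} \left(-102\right) = - \frac{4080}{73}$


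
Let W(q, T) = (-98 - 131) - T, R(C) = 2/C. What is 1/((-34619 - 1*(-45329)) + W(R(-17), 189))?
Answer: 1/10292 ≈ 9.7163e-5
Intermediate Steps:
W(q, T) = -229 - T
1/((-34619 - 1*(-45329)) + W(R(-17), 189)) = 1/((-34619 - 1*(-45329)) + (-229 - 1*189)) = 1/((-34619 + 45329) + (-229 - 189)) = 1/(10710 - 418) = 1/10292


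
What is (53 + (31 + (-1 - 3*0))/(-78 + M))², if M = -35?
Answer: 35509681/12769 ≈ 2780.9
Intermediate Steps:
(53 + (31 + (-1 - 3*0))/(-78 + M))² = (53 + (31 + (-1 - 3*0))/(-78 - 35))² = (53 + (31 + (-1 + 0))/(-113))² = (53 + (31 - 1)*(-1/113))² = (53 + 30*(-1/113))² = (53 - 30/113)² = (5959/113)² = 35509681/12769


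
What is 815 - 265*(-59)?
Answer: 16450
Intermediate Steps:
815 - 265*(-59) = 815 - 1*(-15635) = 815 + 15635 = 16450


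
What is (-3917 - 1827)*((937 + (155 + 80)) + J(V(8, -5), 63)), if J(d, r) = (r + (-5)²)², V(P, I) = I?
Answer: -51213504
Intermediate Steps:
J(d, r) = (25 + r)² (J(d, r) = (r + 25)² = (25 + r)²)
(-3917 - 1827)*((937 + (155 + 80)) + J(V(8, -5), 63)) = (-3917 - 1827)*((937 + (155 + 80)) + (25 + 63)²) = -5744*((937 + 235) + 88²) = -5744*(1172 + 7744) = -5744*8916 = -51213504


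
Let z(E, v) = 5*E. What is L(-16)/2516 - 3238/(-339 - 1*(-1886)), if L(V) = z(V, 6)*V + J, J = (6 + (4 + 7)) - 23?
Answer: -10685/6734 ≈ -1.5867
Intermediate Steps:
J = -6 (J = (6 + 11) - 23 = 17 - 23 = -6)
L(V) = -6 + 5*V**2 (L(V) = (5*V)*V - 6 = 5*V**2 - 6 = -6 + 5*V**2)
L(-16)/2516 - 3238/(-339 - 1*(-1886)) = (-6 + 5*(-16)**2)/2516 - 3238/(-339 - 1*(-1886)) = (-6 + 5*256)*(1/2516) - 3238/(-339 + 1886) = (-6 + 1280)*(1/2516) - 3238/1547 = 1274*(1/2516) - 3238*1/1547 = 637/1258 - 3238/1547 = -10685/6734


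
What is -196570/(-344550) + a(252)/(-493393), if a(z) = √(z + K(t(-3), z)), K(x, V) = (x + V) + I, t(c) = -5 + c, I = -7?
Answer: 19657/34455 - √489/493393 ≈ 0.57047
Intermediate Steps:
K(x, V) = -7 + V + x (K(x, V) = (x + V) - 7 = (V + x) - 7 = -7 + V + x)
a(z) = √(-15 + 2*z) (a(z) = √(z + (-7 + z + (-5 - 3))) = √(z + (-7 + z - 8)) = √(z + (-15 + z)) = √(-15 + 2*z))
-196570/(-344550) + a(252)/(-493393) = -196570/(-344550) + √(-15 + 2*252)/(-493393) = -196570*(-1/344550) + √(-15 + 504)*(-1/493393) = 19657/34455 + √489*(-1/493393) = 19657/34455 - √489/493393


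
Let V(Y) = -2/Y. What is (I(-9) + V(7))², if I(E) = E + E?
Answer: 16384/49 ≈ 334.37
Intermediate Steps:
I(E) = 2*E
(I(-9) + V(7))² = (2*(-9) - 2/7)² = (-18 - 2*⅐)² = (-18 - 2/7)² = (-128/7)² = 16384/49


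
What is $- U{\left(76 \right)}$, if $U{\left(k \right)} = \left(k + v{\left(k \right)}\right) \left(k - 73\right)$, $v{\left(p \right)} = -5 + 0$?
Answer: $-213$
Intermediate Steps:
$v{\left(p \right)} = -5$
$U{\left(k \right)} = \left(-73 + k\right) \left(-5 + k\right)$ ($U{\left(k \right)} = \left(k - 5\right) \left(k - 73\right) = \left(-5 + k\right) \left(-73 + k\right) = \left(-73 + k\right) \left(-5 + k\right)$)
$- U{\left(76 \right)} = - (365 + 76^{2} - 5928) = - (365 + 5776 - 5928) = \left(-1\right) 213 = -213$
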